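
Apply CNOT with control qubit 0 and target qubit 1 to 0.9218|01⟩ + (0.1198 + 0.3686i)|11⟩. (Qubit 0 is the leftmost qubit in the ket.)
0.9218|01⟩ + (0.1198 + 0.3686i)|10⟩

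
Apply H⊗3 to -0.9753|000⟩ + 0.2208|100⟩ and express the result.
-0.2668|000⟩ - 0.2668|001⟩ - 0.2668|010⟩ - 0.2668|011⟩ - 0.4229|100⟩ - 0.4229|101⟩ - 0.4229|110⟩ - 0.4229|111⟩

H⊗3 gives amp(|y⟩) = (1/2√2) Σ_x (−1)^(x·y) amp(|x⟩), where x·y is the number of positions in which both x and y have a 1.
|000⟩: (-0.9753 + 0.2208)/(2√2) = -0.2668
|001⟩: (-0.9753 + 0.2208)/(2√2) = -0.2668
|010⟩: (-0.9753 + 0.2208)/(2√2) = -0.2668
|011⟩: (-0.9753 + 0.2208)/(2√2) = -0.2668
|100⟩: (-0.9753 - 0.2208)/(2√2) = -0.4229
|101⟩: (-0.9753 - 0.2208)/(2√2) = -0.4229
|110⟩: (-0.9753 - 0.2208)/(2√2) = -0.4229
|111⟩: (-0.9753 - 0.2208)/(2√2) = -0.4229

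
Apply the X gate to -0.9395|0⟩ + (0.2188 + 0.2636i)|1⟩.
(0.2188 + 0.2636i)|0⟩ - 0.9395|1⟩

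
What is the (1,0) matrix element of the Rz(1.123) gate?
0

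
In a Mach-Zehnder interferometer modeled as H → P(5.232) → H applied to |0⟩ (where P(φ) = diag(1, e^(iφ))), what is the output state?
(0.7483 - 0.434i)|0⟩ + (0.2517 + 0.434i)|1⟩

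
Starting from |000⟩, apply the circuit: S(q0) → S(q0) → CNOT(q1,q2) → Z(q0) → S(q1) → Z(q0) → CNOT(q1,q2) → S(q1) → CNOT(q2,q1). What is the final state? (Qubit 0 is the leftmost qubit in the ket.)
|000⟩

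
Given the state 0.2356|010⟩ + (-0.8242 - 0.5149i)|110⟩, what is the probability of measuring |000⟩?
0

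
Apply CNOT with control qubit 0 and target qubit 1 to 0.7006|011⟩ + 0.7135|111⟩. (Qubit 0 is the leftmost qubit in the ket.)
0.7006|011⟩ + 0.7135|101⟩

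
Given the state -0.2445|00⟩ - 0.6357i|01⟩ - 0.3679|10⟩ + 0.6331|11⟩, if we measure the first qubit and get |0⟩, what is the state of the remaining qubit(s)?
-0.359|0⟩ - 0.9333i|1⟩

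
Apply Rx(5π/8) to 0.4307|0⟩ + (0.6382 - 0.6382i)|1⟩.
(-0.2914 - 0.5306i)|0⟩ + (0.3546 - 0.7127i)|1⟩

Rx(5π/8) = [[cos(θ/2), −i·sin(θ/2)], [−i·sin(θ/2), cos(θ/2)]]; θ = 5π/8, cos(θ/2) ≈ 0.55557, sin(θ/2) ≈ 0.83147.
With a = amp(|0⟩) = 0.4307 and b = amp(|1⟩) = (0.6382 - 0.6382i):
new amp(|0⟩) = (0.55557)·a + (-0.83147i)·b = (-0.2914 - 0.5306i)
new amp(|1⟩) = (-0.83147i)·a + (0.55557)·b = (0.3546 - 0.7127i)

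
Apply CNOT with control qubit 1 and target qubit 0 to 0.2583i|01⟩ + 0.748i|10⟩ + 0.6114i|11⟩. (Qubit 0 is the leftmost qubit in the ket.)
0.6114i|01⟩ + 0.748i|10⟩ + 0.2583i|11⟩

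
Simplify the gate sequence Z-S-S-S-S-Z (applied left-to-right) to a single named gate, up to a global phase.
I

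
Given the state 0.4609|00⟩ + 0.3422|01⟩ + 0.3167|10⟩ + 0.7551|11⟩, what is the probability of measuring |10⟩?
0.1003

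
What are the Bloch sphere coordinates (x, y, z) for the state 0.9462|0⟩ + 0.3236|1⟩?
(0.6124, 0, 0.7906)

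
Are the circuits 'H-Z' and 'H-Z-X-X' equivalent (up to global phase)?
Yes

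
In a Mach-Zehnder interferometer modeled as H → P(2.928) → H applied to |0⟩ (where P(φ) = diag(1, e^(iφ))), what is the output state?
(0.01136 + 0.106i)|0⟩ + (0.9886 - 0.106i)|1⟩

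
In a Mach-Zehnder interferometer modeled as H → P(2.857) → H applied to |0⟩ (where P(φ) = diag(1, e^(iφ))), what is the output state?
(0.02011 + 0.1404i)|0⟩ + (0.9799 - 0.1404i)|1⟩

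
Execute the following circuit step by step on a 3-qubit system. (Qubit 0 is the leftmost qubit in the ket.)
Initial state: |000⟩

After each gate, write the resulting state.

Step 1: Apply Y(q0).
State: i|100⟩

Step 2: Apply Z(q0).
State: -i|100⟩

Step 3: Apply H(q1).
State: -(1/√2)i|100⟩ - (1/√2)i|110⟩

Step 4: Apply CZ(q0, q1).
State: -(1/√2)i|100⟩ + (1/√2)i|110⟩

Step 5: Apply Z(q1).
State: -(1/√2)i|100⟩ - (1/√2)i|110⟩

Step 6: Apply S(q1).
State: -(1/√2)i|100⟩ + 1/√2|110⟩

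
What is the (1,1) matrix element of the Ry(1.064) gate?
0.8618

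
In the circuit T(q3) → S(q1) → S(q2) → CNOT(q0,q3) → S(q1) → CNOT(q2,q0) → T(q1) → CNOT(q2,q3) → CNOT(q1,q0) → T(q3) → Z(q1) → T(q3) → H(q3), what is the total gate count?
13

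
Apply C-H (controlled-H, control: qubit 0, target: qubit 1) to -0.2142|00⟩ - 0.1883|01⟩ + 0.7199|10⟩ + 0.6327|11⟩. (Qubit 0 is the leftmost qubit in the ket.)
-0.2142|00⟩ - 0.1883|01⟩ + 0.9564|10⟩ + 0.06166|11⟩

C-H leaves the control-|0⟩ kets |00⟩, |01⟩ unchanged and applies H to qubit 1 on the control-|1⟩ pair (|10⟩, |11⟩).
H = [[1/√2, 1/√2], [1/√2, -1/√2]].
With a = amp(|10⟩) = 0.7199 and b = amp(|11⟩) = 0.6327:
new amp(|10⟩) = (1/√2)·a + (1/√2)·b = 0.9564
new amp(|11⟩) = (1/√2)·a + (-1/√2)·b = 0.06166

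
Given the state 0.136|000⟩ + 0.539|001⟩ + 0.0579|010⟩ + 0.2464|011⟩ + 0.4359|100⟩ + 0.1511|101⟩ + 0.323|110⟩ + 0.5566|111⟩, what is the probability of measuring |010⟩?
0.003352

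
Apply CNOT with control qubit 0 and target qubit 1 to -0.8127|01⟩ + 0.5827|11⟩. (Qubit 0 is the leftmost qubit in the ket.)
-0.8127|01⟩ + 0.5827|10⟩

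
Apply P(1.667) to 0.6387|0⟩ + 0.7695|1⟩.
0.6387|0⟩ + (-0.07391 + 0.7659i)|1⟩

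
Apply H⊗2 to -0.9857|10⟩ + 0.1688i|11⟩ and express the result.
(-0.4929 + 0.0844i)|00⟩ + (-0.4929 - 0.0844i)|01⟩ + (0.4929 - 0.0844i)|10⟩ + (0.4929 + 0.0844i)|11⟩

H⊗2 gives amp(|y⟩) = (1/2) Σ_x (−1)^(x·y) amp(|x⟩), where x·y is the number of positions in which both x and y have a 1.
|00⟩: (-0.9857 + 0.1688i)/2 = (-0.4929 + 0.0844i)
|01⟩: (-0.9857 - 0.1688i)/2 = (-0.4929 - 0.0844i)
|10⟩: (0.9857 - 0.1688i)/2 = (0.4929 - 0.0844i)
|11⟩: (0.9857 + 0.1688i)/2 = (0.4929 + 0.0844i)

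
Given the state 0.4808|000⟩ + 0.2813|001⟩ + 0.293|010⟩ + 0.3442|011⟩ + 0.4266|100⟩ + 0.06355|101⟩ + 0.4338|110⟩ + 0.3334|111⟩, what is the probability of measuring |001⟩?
0.07913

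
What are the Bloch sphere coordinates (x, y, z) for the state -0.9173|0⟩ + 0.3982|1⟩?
(-0.7305, 0, 0.6829)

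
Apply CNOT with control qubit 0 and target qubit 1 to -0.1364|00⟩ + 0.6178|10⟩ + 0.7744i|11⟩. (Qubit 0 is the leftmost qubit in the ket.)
-0.1364|00⟩ + 0.7744i|10⟩ + 0.6178|11⟩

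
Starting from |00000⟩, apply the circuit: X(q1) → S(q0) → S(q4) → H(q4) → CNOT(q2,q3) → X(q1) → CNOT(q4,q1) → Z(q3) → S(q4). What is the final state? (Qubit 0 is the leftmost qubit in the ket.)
1/√2|00000⟩ + (1/√2)i|01001⟩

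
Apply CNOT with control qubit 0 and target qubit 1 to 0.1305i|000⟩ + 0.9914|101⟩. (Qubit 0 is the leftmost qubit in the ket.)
0.1305i|000⟩ + 0.9914|111⟩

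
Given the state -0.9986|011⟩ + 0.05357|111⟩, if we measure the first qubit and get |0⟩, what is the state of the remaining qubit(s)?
-|11⟩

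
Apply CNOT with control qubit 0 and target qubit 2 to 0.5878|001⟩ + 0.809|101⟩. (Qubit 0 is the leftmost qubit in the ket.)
0.5878|001⟩ + 0.809|100⟩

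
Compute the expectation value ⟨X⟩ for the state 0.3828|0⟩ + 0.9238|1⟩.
0.7073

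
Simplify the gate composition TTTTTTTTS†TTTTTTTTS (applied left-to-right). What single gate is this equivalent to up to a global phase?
I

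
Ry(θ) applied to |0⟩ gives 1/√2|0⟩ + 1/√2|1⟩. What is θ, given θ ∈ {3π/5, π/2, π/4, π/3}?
π/2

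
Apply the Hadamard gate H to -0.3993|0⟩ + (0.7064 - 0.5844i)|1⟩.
(0.2172 - 0.4132i)|0⟩ + (-0.7818 + 0.4132i)|1⟩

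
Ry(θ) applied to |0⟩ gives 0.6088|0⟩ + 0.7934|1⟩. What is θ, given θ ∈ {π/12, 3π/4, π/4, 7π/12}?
7π/12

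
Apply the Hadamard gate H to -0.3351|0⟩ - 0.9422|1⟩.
-0.9032|0⟩ + 0.4293|1⟩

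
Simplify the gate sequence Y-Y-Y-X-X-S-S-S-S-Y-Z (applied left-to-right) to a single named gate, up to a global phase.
Z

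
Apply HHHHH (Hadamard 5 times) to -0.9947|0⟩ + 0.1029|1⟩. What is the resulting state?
-0.6306|0⟩ - 0.7761|1⟩

H² = I, so H^5 = H: a single Hadamard. With (a, b) = (-0.9947, 0.1029), H gives ((a + b)/√2, (a − b)/√2) = (-0.6306, -0.7761).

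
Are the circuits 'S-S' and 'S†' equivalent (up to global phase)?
No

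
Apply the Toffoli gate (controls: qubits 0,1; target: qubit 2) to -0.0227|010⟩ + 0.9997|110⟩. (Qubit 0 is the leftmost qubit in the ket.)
-0.0227|010⟩ + 0.9997|111⟩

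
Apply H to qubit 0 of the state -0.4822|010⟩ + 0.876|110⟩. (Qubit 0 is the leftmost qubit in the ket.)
0.2785|010⟩ - 0.9604|110⟩

H on qubit 0 mixes each pair of kets that differ only in qubit 0: amplitudes (a, b) of (|…0…⟩, |…1…⟩) become ((a + b)/√2, (a − b)/√2). Kets absent from the input have amplitude 0.
(|010⟩, |110⟩): (a, b) = (-0.4822, 0.876) → (0.2785, -0.9604)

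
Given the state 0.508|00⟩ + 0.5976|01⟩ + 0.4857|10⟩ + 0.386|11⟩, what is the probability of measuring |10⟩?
0.2359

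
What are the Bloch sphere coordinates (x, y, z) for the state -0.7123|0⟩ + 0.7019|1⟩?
(-0.9999, 0, 0.01471)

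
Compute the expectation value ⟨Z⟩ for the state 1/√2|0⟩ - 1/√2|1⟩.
0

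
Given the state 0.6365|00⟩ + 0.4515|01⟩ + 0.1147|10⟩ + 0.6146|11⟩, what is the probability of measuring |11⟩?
0.3777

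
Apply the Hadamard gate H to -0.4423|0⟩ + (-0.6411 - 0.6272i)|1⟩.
(-0.7661 - 0.4435i)|0⟩ + (0.1406 + 0.4435i)|1⟩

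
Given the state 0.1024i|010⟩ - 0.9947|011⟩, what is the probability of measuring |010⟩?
0.01049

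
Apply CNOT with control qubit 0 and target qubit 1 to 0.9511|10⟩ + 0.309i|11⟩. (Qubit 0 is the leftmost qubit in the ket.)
0.309i|10⟩ + 0.9511|11⟩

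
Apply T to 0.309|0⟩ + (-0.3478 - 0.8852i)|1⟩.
0.309|0⟩ + (0.38 - 0.8719i)|1⟩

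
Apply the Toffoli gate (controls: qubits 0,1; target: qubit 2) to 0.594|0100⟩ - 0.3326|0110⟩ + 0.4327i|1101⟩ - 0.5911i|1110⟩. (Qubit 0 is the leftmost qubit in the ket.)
0.594|0100⟩ - 0.3326|0110⟩ - 0.5911i|1100⟩ + 0.4327i|1111⟩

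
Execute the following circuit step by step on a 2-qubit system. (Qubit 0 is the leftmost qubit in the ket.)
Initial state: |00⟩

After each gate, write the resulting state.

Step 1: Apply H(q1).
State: 1/√2|00⟩ + 1/√2|01⟩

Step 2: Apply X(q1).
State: 1/√2|00⟩ + 1/√2|01⟩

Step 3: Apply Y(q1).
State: -(1/√2)i|00⟩ + (1/√2)i|01⟩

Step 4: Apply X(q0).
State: -(1/√2)i|10⟩ + (1/√2)i|11⟩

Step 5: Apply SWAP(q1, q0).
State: -(1/√2)i|01⟩ + (1/√2)i|11⟩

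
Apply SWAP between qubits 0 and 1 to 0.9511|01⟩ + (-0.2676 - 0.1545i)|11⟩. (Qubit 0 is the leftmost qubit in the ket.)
0.9511|10⟩ + (-0.2676 - 0.1545i)|11⟩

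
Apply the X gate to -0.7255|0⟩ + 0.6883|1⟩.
0.6883|0⟩ - 0.7255|1⟩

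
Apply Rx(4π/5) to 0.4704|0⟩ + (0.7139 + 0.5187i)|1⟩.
(0.6387 - 0.679i)|0⟩ + (0.2206 - 0.2871i)|1⟩

Rx(4π/5) = [[cos(θ/2), −i·sin(θ/2)], [−i·sin(θ/2), cos(θ/2)]]; θ = 4π/5, cos(θ/2) ≈ 0.309017, sin(θ/2) ≈ 0.951057.
With a = amp(|0⟩) = 0.4704 and b = amp(|1⟩) = (0.7139 + 0.5187i):
new amp(|0⟩) = (0.309017)·a + (-0.951057i)·b = (0.6387 - 0.679i)
new amp(|1⟩) = (-0.951057i)·a + (0.309017)·b = (0.2206 - 0.2871i)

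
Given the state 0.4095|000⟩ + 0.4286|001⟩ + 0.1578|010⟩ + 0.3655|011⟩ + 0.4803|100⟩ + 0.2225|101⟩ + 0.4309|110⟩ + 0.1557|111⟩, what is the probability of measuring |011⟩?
0.1336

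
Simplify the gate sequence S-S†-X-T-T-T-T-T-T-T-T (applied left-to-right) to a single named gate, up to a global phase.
X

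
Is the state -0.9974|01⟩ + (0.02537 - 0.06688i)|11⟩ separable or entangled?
Separable

Writing the state as a|00⟩ + b|01⟩ + c|10⟩ + d|11⟩, it is a product state iff ad − bc = 0.
Here (a, b, c, d) = (0, -0.9974, 0, (0.02537 - 0.06688i)): ad − bc = (0)(0.02537 - 0.06688i) − (-0.9974)(0) = 0, so the state is separable.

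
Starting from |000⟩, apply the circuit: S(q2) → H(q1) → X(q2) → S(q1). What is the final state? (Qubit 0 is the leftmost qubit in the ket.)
1/√2|001⟩ + (1/√2)i|011⟩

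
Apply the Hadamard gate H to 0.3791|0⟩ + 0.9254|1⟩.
0.9224|0⟩ - 0.3863|1⟩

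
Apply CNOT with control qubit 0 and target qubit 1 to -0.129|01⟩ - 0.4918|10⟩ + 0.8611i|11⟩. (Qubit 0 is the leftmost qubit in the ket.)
-0.129|01⟩ + 0.8611i|10⟩ - 0.4918|11⟩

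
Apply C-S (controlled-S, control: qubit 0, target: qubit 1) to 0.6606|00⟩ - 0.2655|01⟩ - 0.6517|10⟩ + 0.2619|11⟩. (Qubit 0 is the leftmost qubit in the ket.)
0.6606|00⟩ - 0.2655|01⟩ - 0.6517|10⟩ + 0.2619i|11⟩

C-S leaves the control-|0⟩ kets |00⟩, |01⟩ unchanged and applies S to qubit 1 on the control-|1⟩ pair (|10⟩, |11⟩).
S = [[1, 0], [0, i]].
With a = amp(|10⟩) = -0.6517 and b = amp(|11⟩) = 0.2619:
new amp(|10⟩) = (1)·a = -0.6517
new amp(|11⟩) = (i)·b = 0.2619i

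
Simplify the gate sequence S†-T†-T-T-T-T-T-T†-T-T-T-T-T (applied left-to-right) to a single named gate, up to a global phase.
S†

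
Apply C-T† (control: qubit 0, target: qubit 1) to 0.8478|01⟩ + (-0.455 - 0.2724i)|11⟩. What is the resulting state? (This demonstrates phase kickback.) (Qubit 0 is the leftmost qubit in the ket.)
0.8478|01⟩ + (-0.5143 + 0.1291i)|11⟩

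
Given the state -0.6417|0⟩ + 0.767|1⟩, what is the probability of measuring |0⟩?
0.4118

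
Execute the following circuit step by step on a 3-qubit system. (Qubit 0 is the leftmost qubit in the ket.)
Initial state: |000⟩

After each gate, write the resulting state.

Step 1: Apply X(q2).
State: |001⟩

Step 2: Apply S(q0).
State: |001⟩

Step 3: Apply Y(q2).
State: -i|000⟩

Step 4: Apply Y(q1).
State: |010⟩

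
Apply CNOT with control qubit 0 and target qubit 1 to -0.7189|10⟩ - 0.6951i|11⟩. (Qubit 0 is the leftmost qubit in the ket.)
-0.6951i|10⟩ - 0.7189|11⟩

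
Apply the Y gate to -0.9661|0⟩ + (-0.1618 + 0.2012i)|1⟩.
(0.2012 + 0.1618i)|0⟩ - 0.9661i|1⟩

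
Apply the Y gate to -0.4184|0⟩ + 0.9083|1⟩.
-0.9083i|0⟩ - 0.4184i|1⟩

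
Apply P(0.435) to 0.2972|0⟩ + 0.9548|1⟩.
0.2972|0⟩ + (0.8659 + 0.4024i)|1⟩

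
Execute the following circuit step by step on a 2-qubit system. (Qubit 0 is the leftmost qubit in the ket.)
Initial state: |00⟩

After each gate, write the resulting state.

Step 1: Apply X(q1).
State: |01⟩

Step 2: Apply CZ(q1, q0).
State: |01⟩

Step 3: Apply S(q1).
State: i|01⟩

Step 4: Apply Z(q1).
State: -i|01⟩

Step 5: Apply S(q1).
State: |01⟩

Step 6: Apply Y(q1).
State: -i|00⟩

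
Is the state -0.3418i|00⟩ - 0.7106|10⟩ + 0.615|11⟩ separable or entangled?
Entangled

Writing the state as a|00⟩ + b|01⟩ + c|10⟩ + d|11⟩, it is a product state iff ad − bc = 0.
Here (a, b, c, d) = (-0.3418i, 0, -0.7106, 0.615): ad − bc = (-0.3418i)(0.615) − (0)(-0.7106) = -0.2102i ≠ 0, so the state is entangled.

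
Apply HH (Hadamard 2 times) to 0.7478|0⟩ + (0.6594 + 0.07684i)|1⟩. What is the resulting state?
0.7478|0⟩ + (0.6594 + 0.07684i)|1⟩

H² = I, so an even number of Hadamards cancels: H^2 = I and the state is unchanged.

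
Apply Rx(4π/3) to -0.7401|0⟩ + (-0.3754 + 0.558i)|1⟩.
(0.8533 + 0.3251i)|0⟩ + (0.1877 + 0.3619i)|1⟩

Rx(4π/3) = [[cos(θ/2), −i·sin(θ/2)], [−i·sin(θ/2), cos(θ/2)]]; θ = 4π/3, cos(θ/2) ≈ -0.5, sin(θ/2) ≈ 0.866025.
With a = amp(|0⟩) = -0.7401 and b = amp(|1⟩) = (-0.3754 + 0.558i):
new amp(|0⟩) = (-0.5)·a + (-0.866025i)·b = (0.8533 + 0.3251i)
new amp(|1⟩) = (-0.866025i)·a + (-0.5)·b = (0.1877 + 0.3619i)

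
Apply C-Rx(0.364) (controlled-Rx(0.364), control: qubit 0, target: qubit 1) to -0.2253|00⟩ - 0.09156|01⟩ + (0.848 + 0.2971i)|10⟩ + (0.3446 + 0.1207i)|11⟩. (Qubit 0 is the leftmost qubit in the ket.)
-0.2253|00⟩ - 0.09156|01⟩ + (0.8558 + 0.2298i)|10⟩ + (0.3927 - 0.03478i)|11⟩

C-Rx(0.364) leaves the control-|0⟩ kets |00⟩, |01⟩ unchanged and applies Rx(0.364) to qubit 1 on the control-|1⟩ pair (|10⟩, |11⟩).
Rx(0.364) = [[cos(θ/2), −i·sin(θ/2)], [−i·sin(θ/2), cos(θ/2)]]; θ = 0.364, cos(θ/2) ≈ 0.983484, sin(θ/2) ≈ 0.180997.
With a = amp(|10⟩) = (0.848 + 0.2971i) and b = amp(|11⟩) = (0.3446 + 0.1207i):
new amp(|10⟩) = (0.983484)·a + (-0.180997i)·b = (0.8558 + 0.2298i)
new amp(|11⟩) = (-0.180997i)·a + (0.983484)·b = (0.3927 - 0.03478i)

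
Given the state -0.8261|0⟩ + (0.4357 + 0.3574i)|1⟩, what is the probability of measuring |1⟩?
0.3176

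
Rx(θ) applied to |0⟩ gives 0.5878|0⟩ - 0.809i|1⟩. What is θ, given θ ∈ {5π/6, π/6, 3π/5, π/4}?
3π/5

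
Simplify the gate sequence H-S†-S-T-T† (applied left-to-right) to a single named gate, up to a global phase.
H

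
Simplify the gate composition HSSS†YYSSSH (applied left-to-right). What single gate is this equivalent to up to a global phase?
I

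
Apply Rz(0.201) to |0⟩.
(0.995 - 0.1003i)|0⟩

Rz(0.201) = [[e^(−iθ/2), 0], [0, e^(iθ/2)]] with e^(±iθ/2) = cos(θ/2) ± i·sin(θ/2); θ = 0.201, cos(θ/2) ≈ 0.994954, sin(θ/2) ≈ 0.100331.
With a = amp(|0⟩) = 1 and b = amp(|1⟩) = 0:
new amp(|0⟩) = (0.994954 - 0.100331i)·a = (0.995 - 0.1003i)
new amp(|1⟩) = (0.994954 + 0.100331i)·b = 0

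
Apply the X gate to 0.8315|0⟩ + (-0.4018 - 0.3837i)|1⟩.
(-0.4018 - 0.3837i)|0⟩ + 0.8315|1⟩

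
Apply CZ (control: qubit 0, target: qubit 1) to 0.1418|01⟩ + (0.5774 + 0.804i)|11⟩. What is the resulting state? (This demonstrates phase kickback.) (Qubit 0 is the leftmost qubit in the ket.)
0.1418|01⟩ + (-0.5774 - 0.804i)|11⟩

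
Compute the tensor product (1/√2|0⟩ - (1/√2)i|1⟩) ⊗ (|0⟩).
1/√2|00⟩ - (1/√2)i|10⟩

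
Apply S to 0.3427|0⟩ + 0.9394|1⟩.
0.3427|0⟩ + 0.9394i|1⟩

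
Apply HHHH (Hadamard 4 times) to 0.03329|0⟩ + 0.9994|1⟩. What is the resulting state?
0.03329|0⟩ + 0.9994|1⟩

H² = I, so an even number of Hadamards cancels: H^4 = I and the state is unchanged.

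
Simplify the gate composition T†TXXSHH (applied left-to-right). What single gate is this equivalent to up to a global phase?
S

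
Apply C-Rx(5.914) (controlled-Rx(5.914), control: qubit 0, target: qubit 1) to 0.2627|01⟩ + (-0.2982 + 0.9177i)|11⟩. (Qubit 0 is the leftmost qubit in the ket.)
0.2627|01⟩ + (0.1684 + 0.05473i)|10⟩ + (0.2931 - 0.9021i)|11⟩

C-Rx(5.914) leaves the control-|0⟩ kets |00⟩, |01⟩ unchanged and applies Rx(5.914) to qubit 1 on the control-|1⟩ pair (|10⟩, |11⟩).
Rx(5.914) = [[cos(θ/2), −i·sin(θ/2)], [−i·sin(θ/2), cos(θ/2)]]; θ = 5.914, cos(θ/2) ≈ -0.983011, sin(θ/2) ≈ 0.183546.
With a = amp(|10⟩) = 0 and b = amp(|11⟩) = (-0.2982 + 0.9177i):
new amp(|10⟩) = (-0.983011)·a + (-0.183546i)·b = (0.1684 + 0.05473i)
new amp(|11⟩) = (-0.183546i)·a + (-0.983011)·b = (0.2931 - 0.9021i)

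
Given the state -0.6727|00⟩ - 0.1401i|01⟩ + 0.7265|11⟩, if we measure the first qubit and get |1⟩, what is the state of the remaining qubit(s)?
|1⟩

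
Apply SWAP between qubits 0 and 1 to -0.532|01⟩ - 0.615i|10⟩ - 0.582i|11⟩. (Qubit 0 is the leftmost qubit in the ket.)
-0.615i|01⟩ - 0.532|10⟩ - 0.582i|11⟩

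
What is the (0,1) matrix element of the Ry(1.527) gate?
-0.6915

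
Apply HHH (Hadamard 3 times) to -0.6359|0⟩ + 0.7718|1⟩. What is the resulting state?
0.0961|0⟩ - 0.9954|1⟩

H² = I, so H^3 = H: a single Hadamard. With (a, b) = (-0.6359, 0.7718), H gives ((a + b)/√2, (a − b)/√2) = (0.0961, -0.9954).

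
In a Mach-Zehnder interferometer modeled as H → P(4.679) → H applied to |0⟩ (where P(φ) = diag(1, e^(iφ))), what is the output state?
(0.4833 - 0.4997i)|0⟩ + (0.5167 + 0.4997i)|1⟩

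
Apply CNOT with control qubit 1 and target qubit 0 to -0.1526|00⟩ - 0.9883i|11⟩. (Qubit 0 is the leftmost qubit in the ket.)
-0.1526|00⟩ - 0.9883i|01⟩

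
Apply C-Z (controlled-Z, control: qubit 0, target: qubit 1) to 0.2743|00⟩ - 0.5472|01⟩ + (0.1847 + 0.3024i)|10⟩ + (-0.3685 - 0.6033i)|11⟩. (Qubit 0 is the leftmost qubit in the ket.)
0.2743|00⟩ - 0.5472|01⟩ + (0.1847 + 0.3024i)|10⟩ + (0.3685 + 0.6033i)|11⟩

C-Z leaves the control-|0⟩ kets |00⟩, |01⟩ unchanged and applies Z to qubit 1 on the control-|1⟩ pair (|10⟩, |11⟩).
Z = [[1, 0], [0, -1]].
With a = amp(|10⟩) = (0.1847 + 0.3024i) and b = amp(|11⟩) = (-0.3685 - 0.6033i):
new amp(|10⟩) = (1)·a = (0.1847 + 0.3024i)
new amp(|11⟩) = (-1)·b = (0.3685 + 0.6033i)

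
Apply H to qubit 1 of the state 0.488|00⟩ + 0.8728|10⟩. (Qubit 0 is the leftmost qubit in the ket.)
0.3451|00⟩ + 0.3451|01⟩ + 0.6172|10⟩ + 0.6172|11⟩

H on qubit 1 mixes each pair of kets that differ only in qubit 1: amplitudes (a, b) of (|…0…⟩, |…1…⟩) become ((a + b)/√2, (a − b)/√2). Kets absent from the input have amplitude 0.
(|00⟩, |01⟩): (a, b) = (0.488, 0) → (0.3451, 0.3451)
(|10⟩, |11⟩): (a, b) = (0.8728, 0) → (0.6172, 0.6172)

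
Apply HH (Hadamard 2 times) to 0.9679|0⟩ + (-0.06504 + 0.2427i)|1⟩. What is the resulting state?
0.9679|0⟩ + (-0.06504 + 0.2427i)|1⟩

H² = I, so an even number of Hadamards cancels: H^2 = I and the state is unchanged.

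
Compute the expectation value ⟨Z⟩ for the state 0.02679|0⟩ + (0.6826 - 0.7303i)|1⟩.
-0.9986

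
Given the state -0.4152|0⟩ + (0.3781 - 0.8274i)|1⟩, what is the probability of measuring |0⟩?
0.1724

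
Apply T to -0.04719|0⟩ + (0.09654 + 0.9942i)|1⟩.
-0.04719|0⟩ + (-0.6347 + 0.7713i)|1⟩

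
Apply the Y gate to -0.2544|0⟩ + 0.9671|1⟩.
-0.9671i|0⟩ - 0.2544i|1⟩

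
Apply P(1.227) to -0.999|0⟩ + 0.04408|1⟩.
-0.999|0⟩ + (0.01486 + 0.0415i)|1⟩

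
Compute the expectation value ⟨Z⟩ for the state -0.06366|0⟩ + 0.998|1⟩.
-0.992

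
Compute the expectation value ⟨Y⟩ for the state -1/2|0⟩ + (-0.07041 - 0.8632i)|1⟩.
0.8632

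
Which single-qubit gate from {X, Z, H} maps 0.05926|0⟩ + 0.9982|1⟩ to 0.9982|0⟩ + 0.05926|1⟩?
X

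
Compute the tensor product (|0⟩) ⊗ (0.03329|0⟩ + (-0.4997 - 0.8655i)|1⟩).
0.03329|00⟩ + (-0.4997 - 0.8655i)|01⟩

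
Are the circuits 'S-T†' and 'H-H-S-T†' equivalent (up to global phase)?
Yes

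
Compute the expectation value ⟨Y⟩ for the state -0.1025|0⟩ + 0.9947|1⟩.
0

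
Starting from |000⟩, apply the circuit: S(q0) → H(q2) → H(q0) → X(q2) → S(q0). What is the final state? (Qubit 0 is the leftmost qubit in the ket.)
1/2|000⟩ + 1/2|001⟩ + (1/2)i|100⟩ + (1/2)i|101⟩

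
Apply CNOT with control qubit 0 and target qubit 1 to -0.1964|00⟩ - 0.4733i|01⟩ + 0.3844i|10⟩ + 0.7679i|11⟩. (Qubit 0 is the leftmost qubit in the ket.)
-0.1964|00⟩ - 0.4733i|01⟩ + 0.7679i|10⟩ + 0.3844i|11⟩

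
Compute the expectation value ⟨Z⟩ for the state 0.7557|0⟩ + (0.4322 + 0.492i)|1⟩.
0.1422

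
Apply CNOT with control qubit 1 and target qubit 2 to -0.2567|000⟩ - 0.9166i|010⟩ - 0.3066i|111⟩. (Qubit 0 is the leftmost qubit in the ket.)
-0.2567|000⟩ - 0.9166i|011⟩ - 0.3066i|110⟩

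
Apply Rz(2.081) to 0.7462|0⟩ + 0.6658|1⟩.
(0.3774 - 0.6437i)|0⟩ + (0.3368 + 0.5744i)|1⟩

Rz(2.081) = [[e^(−iθ/2), 0], [0, e^(iθ/2)]] with e^(±iθ/2) = cos(θ/2) ± i·sin(θ/2); θ = 2.081, cos(θ/2) ≈ 0.505789, sin(θ/2) ≈ 0.862657.
With a = amp(|0⟩) = 0.7462 and b = amp(|1⟩) = 0.6658:
new amp(|0⟩) = (0.505789 - 0.862657i)·a = (0.3774 - 0.6437i)
new amp(|1⟩) = (0.505789 + 0.862657i)·b = (0.3368 + 0.5744i)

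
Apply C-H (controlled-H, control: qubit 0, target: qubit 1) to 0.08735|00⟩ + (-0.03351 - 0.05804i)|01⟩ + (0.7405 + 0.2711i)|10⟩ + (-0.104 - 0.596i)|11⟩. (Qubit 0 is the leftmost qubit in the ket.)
0.08735|00⟩ + (-0.03351 - 0.05804i)|01⟩ + (0.4501 - 0.2297i)|10⟩ + (0.5972 + 0.6131i)|11⟩

C-H leaves the control-|0⟩ kets |00⟩, |01⟩ unchanged and applies H to qubit 1 on the control-|1⟩ pair (|10⟩, |11⟩).
H = [[1/√2, 1/√2], [1/√2, -1/√2]].
With a = amp(|10⟩) = (0.7405 + 0.2711i) and b = amp(|11⟩) = (-0.104 - 0.596i):
new amp(|10⟩) = (1/√2)·a + (1/√2)·b = (0.4501 - 0.2297i)
new amp(|11⟩) = (1/√2)·a + (-1/√2)·b = (0.5972 + 0.6131i)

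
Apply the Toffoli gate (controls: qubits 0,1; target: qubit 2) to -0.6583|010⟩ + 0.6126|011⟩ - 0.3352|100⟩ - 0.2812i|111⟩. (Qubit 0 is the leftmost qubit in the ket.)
-0.6583|010⟩ + 0.6126|011⟩ - 0.3352|100⟩ - 0.2812i|110⟩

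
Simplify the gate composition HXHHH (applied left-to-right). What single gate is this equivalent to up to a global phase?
Z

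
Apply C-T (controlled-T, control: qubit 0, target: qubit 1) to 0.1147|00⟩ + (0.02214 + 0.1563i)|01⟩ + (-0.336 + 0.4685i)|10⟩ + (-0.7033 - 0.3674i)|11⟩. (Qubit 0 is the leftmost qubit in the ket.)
0.1147|00⟩ + (0.02214 + 0.1563i)|01⟩ + (-0.336 + 0.4685i)|10⟩ + (-0.2375 - 0.7571i)|11⟩

C-T leaves the control-|0⟩ kets |00⟩, |01⟩ unchanged and applies T to qubit 1 on the control-|1⟩ pair (|10⟩, |11⟩).
T = [[1, 0], [0, (1/√2 + (1/√2)i)]].
With a = amp(|10⟩) = (-0.336 + 0.4685i) and b = amp(|11⟩) = (-0.7033 - 0.3674i):
new amp(|10⟩) = (1)·a = (-0.336 + 0.4685i)
new amp(|11⟩) = (1/√2 + (1/√2)i)·b = (-0.2375 - 0.7571i)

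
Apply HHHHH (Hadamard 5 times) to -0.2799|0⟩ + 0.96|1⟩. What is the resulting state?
0.4809|0⟩ - 0.8767|1⟩

H² = I, so H^5 = H: a single Hadamard. With (a, b) = (-0.2799, 0.96), H gives ((a + b)/√2, (a − b)/√2) = (0.4809, -0.8767).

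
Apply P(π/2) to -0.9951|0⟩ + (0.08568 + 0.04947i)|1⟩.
-0.9951|0⟩ + (-0.04947 + 0.08568i)|1⟩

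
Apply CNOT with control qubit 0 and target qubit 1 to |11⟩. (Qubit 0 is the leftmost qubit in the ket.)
|10⟩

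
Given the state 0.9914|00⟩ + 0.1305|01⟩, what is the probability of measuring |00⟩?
0.9829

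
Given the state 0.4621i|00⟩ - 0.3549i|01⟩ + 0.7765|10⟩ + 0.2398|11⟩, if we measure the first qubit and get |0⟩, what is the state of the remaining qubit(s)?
0.7931i|0⟩ - 0.6091i|1⟩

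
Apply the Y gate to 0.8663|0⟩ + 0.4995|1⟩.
-0.4995i|0⟩ + 0.8663i|1⟩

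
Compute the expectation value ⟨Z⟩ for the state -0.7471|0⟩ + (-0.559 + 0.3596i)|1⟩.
0.1164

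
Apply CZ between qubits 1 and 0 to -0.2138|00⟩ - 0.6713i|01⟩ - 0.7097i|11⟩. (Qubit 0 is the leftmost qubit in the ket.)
-0.2138|00⟩ - 0.6713i|01⟩ + 0.7097i|11⟩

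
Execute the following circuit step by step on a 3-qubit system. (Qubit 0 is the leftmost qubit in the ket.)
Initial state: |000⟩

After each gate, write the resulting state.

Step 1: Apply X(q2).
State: |001⟩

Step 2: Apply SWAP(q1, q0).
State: |001⟩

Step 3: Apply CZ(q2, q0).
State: |001⟩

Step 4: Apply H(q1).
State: 1/√2|001⟩ + 1/√2|011⟩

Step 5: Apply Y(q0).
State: (1/√2)i|101⟩ + (1/√2)i|111⟩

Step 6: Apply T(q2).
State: (-1/2 + (1/2)i)|101⟩ + (-1/2 + (1/2)i)|111⟩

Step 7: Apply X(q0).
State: (-1/2 + (1/2)i)|001⟩ + (-1/2 + (1/2)i)|011⟩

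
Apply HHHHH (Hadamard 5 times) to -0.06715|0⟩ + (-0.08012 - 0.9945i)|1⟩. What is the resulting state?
(-0.1041 - 0.7032i)|0⟩ + (0.009171 + 0.7032i)|1⟩

H² = I, so H^5 = H: a single Hadamard. With (a, b) = (-0.06715, (-0.08012 - 0.9945i)), H gives ((a + b)/√2, (a − b)/√2) = ((-0.1041 - 0.7032i), (0.009171 + 0.7032i)).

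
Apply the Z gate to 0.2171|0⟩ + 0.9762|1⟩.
0.2171|0⟩ - 0.9762|1⟩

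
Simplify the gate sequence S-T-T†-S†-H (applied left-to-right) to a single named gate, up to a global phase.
H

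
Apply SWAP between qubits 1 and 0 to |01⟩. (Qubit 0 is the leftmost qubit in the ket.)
|10⟩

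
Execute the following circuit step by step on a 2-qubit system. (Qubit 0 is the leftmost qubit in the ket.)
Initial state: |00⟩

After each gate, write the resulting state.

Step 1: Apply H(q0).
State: 1/√2|00⟩ + 1/√2|10⟩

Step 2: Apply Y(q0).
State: -(1/√2)i|00⟩ + (1/√2)i|10⟩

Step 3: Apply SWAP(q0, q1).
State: -(1/√2)i|00⟩ + (1/√2)i|01⟩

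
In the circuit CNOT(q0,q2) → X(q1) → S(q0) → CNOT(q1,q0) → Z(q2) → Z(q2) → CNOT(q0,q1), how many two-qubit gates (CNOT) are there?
3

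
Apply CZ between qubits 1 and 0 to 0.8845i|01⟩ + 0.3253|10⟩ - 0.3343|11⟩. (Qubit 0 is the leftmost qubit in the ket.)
0.8845i|01⟩ + 0.3253|10⟩ + 0.3343|11⟩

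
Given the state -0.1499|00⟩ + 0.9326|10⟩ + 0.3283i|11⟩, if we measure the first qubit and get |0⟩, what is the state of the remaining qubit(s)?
-|0⟩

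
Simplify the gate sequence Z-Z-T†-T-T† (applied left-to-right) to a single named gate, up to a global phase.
T†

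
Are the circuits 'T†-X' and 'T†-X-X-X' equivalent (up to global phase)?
Yes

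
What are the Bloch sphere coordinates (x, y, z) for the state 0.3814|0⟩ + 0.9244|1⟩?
(0.7051, 0, -0.709)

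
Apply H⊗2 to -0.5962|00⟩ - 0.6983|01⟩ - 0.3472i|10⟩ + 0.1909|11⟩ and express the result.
(-0.5518 - 0.1736i)|00⟩ + (-0.0444 - 0.1736i)|01⟩ + (-0.7427 + 0.1736i)|10⟩ + (0.1465 + 0.1736i)|11⟩

H⊗2 gives amp(|y⟩) = (1/2) Σ_x (−1)^(x·y) amp(|x⟩), where x·y is the number of positions in which both x and y have a 1.
|00⟩: (-0.5962 - 0.6983 - 0.3472i + 0.1909)/2 = (-0.5518 - 0.1736i)
|01⟩: (-0.5962 + 0.6983 - 0.3472i - 0.1909)/2 = (-0.0444 - 0.1736i)
|10⟩: (-0.5962 - 0.6983 + 0.3472i - 0.1909)/2 = (-0.7427 + 0.1736i)
|11⟩: (-0.5962 + 0.6983 + 0.3472i + 0.1909)/2 = (0.1465 + 0.1736i)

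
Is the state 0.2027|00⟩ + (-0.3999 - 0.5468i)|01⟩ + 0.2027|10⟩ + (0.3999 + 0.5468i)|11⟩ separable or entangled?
Entangled

Writing the state as a|00⟩ + b|01⟩ + c|10⟩ + d|11⟩, it is a product state iff ad − bc = 0.
Here (a, b, c, d) = (0.2027, (-0.3999 - 0.5468i), 0.2027, (0.3999 + 0.5468i)): ad − bc = (0.2027)(0.3999 + 0.5468i) − (-0.3999 - 0.5468i)(0.2027) = (0.1621 + 0.2217i) ≠ 0, so the state is entangled.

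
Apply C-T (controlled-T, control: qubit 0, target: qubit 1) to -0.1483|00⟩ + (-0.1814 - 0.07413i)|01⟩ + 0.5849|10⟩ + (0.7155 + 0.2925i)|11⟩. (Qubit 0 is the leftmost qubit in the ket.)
-0.1483|00⟩ + (-0.1814 - 0.07413i)|01⟩ + 0.5849|10⟩ + (0.2991 + 0.7128i)|11⟩

C-T leaves the control-|0⟩ kets |00⟩, |01⟩ unchanged and applies T to qubit 1 on the control-|1⟩ pair (|10⟩, |11⟩).
T = [[1, 0], [0, (1/√2 + (1/√2)i)]].
With a = amp(|10⟩) = 0.5849 and b = amp(|11⟩) = (0.7155 + 0.2925i):
new amp(|10⟩) = (1)·a = 0.5849
new amp(|11⟩) = (1/√2 + (1/√2)i)·b = (0.2991 + 0.7128i)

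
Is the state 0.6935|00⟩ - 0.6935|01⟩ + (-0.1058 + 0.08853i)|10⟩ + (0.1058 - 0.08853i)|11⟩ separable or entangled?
Separable

Writing the state as a|00⟩ + b|01⟩ + c|10⟩ + d|11⟩, it is a product state iff ad − bc = 0.
Here (a, b, c, d) = (0.6935, -0.6935, (-0.1058 + 0.08853i), (0.1058 - 0.08853i)): ad − bc = (0.6935)(0.1058 - 0.08853i) − (-0.6935)(-0.1058 + 0.08853i) = 0, so the state is separable.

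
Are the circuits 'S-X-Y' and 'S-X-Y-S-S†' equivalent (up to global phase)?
Yes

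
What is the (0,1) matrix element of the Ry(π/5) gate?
-0.309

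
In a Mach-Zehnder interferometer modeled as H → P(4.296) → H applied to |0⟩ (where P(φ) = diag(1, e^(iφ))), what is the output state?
(0.2978 - 0.4573i)|0⟩ + (0.7022 + 0.4573i)|1⟩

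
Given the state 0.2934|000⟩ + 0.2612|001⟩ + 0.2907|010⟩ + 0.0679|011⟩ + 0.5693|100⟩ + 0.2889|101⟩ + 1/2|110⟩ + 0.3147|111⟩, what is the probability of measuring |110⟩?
1/4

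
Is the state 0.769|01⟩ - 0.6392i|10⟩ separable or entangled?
Entangled

Writing the state as a|00⟩ + b|01⟩ + c|10⟩ + d|11⟩, it is a product state iff ad − bc = 0.
Here (a, b, c, d) = (0, 0.769, -0.6392i, 0): ad − bc = (0)(0) − (0.769)(-0.6392i) = 0.4915i ≠ 0, so the state is entangled.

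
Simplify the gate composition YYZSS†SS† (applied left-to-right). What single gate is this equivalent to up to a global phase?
Z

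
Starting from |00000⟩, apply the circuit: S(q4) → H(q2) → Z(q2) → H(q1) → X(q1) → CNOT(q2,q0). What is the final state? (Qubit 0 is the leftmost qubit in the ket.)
1/2|00000⟩ + 1/2|01000⟩ - 1/2|10100⟩ - 1/2|11100⟩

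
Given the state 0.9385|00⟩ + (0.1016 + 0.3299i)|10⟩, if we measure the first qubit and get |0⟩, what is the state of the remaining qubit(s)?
|0⟩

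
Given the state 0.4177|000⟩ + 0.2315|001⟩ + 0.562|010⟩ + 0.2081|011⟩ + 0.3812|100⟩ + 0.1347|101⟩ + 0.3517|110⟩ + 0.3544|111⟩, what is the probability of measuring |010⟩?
0.3158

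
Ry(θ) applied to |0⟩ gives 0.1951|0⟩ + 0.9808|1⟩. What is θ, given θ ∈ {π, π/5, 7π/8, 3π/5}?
7π/8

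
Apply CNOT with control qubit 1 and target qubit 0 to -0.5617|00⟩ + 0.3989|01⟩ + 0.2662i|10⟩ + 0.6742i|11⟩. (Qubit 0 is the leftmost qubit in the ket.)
-0.5617|00⟩ + 0.6742i|01⟩ + 0.2662i|10⟩ + 0.3989|11⟩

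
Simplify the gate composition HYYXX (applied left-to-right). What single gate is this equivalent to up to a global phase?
H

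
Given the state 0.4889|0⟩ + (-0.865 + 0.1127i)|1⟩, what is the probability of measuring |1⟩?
0.7609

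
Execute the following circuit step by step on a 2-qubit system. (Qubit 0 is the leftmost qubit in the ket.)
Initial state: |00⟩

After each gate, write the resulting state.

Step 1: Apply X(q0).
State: |10⟩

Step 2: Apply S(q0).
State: i|10⟩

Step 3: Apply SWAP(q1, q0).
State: i|01⟩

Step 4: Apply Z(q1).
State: -i|01⟩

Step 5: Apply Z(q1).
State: i|01⟩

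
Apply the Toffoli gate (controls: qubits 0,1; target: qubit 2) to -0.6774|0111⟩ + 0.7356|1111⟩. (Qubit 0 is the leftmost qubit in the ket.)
-0.6774|0111⟩ + 0.7356|1101⟩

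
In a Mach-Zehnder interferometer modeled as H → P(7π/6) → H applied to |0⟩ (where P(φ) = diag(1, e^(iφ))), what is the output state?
(0.06699 - 0.25i)|0⟩ + (0.933 + 0.25i)|1⟩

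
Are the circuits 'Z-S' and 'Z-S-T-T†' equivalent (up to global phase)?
Yes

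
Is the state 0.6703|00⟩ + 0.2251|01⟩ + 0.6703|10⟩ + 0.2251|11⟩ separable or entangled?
Separable

Writing the state as a|00⟩ + b|01⟩ + c|10⟩ + d|11⟩, it is a product state iff ad − bc = 0.
Here (a, b, c, d) = (0.6703, 0.2251, 0.6703, 0.2251): ad − bc = (0.6703)(0.2251) − (0.2251)(0.6703) = 0, so the state is separable.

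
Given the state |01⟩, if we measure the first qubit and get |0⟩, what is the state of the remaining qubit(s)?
|1⟩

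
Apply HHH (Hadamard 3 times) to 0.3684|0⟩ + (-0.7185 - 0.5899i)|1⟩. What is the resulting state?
(-0.2476 - 0.4171i)|0⟩ + (0.7686 + 0.4171i)|1⟩

H² = I, so H^3 = H: a single Hadamard. With (a, b) = (0.3684, (-0.7185 - 0.5899i)), H gives ((a + b)/√2, (a − b)/√2) = ((-0.2476 - 0.4171i), (0.7686 + 0.4171i)).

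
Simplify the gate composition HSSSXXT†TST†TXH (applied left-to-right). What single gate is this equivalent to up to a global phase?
Z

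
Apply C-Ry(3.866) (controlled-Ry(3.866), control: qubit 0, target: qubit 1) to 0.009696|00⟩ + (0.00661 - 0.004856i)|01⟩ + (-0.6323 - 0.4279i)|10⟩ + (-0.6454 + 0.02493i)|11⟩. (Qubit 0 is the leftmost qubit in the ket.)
0.009696|00⟩ + (0.00661 - 0.004856i)|01⟩ + (0.8276 + 0.1283i)|10⟩ + (-0.3626 - 0.409i)|11⟩

C-Ry(3.866) leaves the control-|0⟩ kets |00⟩, |01⟩ unchanged and applies Ry(3.866) to qubit 1 on the control-|1⟩ pair (|10⟩, |11⟩).
Ry(3.866) = [[cos(θ/2), −sin(θ/2)], [sin(θ/2), cos(θ/2)]]; θ = 3.866, cos(θ/2) ≈ -0.354336, sin(θ/2) ≈ 0.935118.
With a = amp(|10⟩) = (-0.6323 - 0.4279i) and b = amp(|11⟩) = (-0.6454 + 0.02493i):
new amp(|10⟩) = (-0.354336)·a + (-0.935118)·b = (0.8276 + 0.1283i)
new amp(|11⟩) = (0.935118)·a + (-0.354336)·b = (-0.3626 - 0.409i)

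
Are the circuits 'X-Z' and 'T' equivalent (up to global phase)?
No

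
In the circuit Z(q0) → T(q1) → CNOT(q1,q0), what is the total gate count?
3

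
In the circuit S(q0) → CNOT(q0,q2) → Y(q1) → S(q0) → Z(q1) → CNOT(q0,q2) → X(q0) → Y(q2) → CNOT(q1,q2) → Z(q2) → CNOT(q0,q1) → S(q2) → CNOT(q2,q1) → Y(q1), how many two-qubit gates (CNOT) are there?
5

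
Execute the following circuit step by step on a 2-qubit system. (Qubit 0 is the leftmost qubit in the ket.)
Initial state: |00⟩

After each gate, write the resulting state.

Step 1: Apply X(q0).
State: |10⟩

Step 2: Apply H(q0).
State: 1/√2|00⟩ - 1/√2|10⟩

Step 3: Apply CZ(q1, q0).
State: 1/√2|00⟩ - 1/√2|10⟩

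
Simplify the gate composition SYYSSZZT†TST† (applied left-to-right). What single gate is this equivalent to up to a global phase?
T†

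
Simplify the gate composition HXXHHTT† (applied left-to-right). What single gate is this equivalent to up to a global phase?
H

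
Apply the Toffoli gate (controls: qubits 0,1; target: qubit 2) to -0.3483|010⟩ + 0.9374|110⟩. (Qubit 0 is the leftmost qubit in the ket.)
-0.3483|010⟩ + 0.9374|111⟩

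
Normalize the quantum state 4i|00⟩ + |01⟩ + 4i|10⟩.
0.6963i|00⟩ + 0.1741|01⟩ + 0.6963i|10⟩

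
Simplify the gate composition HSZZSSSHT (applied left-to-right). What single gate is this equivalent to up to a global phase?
T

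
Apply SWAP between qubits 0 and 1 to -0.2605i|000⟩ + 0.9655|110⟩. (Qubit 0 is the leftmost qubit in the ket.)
-0.2605i|000⟩ + 0.9655|110⟩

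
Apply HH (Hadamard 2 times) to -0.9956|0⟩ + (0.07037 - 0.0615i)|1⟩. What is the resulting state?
-0.9956|0⟩ + (0.07037 - 0.0615i)|1⟩

H² = I, so an even number of Hadamards cancels: H^2 = I and the state is unchanged.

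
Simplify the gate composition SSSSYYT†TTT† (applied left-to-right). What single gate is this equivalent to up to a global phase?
I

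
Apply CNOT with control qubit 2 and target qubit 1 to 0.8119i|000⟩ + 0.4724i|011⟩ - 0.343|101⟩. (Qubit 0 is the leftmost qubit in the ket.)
0.8119i|000⟩ + 0.4724i|001⟩ - 0.343|111⟩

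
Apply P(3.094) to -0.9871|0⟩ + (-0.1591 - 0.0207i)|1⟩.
-0.9871|0⟩ + (0.1599 + 0.01311i)|1⟩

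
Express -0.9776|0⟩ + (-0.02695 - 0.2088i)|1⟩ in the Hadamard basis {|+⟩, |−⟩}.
(-0.7103 - 0.1476i)|+⟩ + (-0.6722 + 0.1476i)|−⟩

With |ψ⟩ = α|0⟩ + β|1⟩, the Hadamard-basis coefficients are ⟨+|ψ⟩ = (α + β)/√2 and ⟨−|ψ⟩ = (α − β)/√2.
Here α = -0.9776, β = (-0.02695 - 0.2088i): (α + β)/√2 = (-0.7103 - 0.1476i), (α − β)/√2 = (-0.6722 + 0.1476i).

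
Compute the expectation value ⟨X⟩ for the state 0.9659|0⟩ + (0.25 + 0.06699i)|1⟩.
0.483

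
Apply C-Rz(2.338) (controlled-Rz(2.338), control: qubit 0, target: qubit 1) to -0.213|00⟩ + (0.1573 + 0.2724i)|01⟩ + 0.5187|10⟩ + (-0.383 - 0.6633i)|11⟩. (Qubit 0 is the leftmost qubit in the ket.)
-0.213|00⟩ + (0.1573 + 0.2724i)|01⟩ + (0.2028 - 0.4774i)|10⟩ + (0.4607 - 0.6119i)|11⟩

C-Rz(2.338) leaves the control-|0⟩ kets |00⟩, |01⟩ unchanged and applies Rz(2.338) to qubit 1 on the control-|1⟩ pair (|10⟩, |11⟩).
Rz(2.338) = [[e^(−iθ/2), 0], [0, e^(iθ/2)]] with e^(±iθ/2) = cos(θ/2) ± i·sin(θ/2); θ = 2.338, cos(θ/2) ≈ 0.391072, sin(θ/2) ≈ 0.92036.
With a = amp(|10⟩) = 0.5187 and b = amp(|11⟩) = (-0.383 - 0.6633i):
new amp(|10⟩) = (0.391072 - 0.92036i)·a = (0.2028 - 0.4774i)
new amp(|11⟩) = (0.391072 + 0.92036i)·b = (0.4607 - 0.6119i)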